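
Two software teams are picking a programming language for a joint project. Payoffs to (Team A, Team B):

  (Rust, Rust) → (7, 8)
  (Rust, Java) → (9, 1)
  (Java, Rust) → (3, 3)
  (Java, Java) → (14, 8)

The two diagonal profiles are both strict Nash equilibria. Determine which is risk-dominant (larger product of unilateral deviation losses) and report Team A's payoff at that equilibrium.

At both Rust: Team A loses 7 − 3 = 4 by deviating; Team B loses 8 − 1 = 7. Product = 4·7 = 28.
At both Java: Team A loses 14 − 9 = 5 by deviating; Team B loses 8 − 3 = 5. Product = 5·5 = 25.
28 > 25, so both Rust is risk-dominant. Team A's payoff there is 7.

7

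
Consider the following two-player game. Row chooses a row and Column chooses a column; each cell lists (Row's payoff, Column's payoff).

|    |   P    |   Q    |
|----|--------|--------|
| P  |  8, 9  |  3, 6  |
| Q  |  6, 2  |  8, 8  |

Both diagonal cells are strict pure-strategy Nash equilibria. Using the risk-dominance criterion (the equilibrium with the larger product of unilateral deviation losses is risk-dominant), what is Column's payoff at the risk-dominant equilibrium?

At both P: Row loses 8 − 6 = 2 by deviating; Column loses 9 − 6 = 3. Product = 2·3 = 6.
At both Q: Row loses 8 − 3 = 5 by deviating; Column loses 8 − 2 = 6. Product = 5·6 = 30.
30 > 6, so both Q is risk-dominant. Column's payoff there is 8.

8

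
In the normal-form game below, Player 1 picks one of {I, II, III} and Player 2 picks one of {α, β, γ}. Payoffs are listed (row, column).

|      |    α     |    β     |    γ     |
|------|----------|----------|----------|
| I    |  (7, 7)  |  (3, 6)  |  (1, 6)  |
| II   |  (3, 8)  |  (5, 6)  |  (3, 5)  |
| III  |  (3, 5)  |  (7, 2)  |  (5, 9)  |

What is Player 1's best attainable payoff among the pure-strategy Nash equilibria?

(I, α) is a pure NE (Player 1: 7 ≥ 3; Player 2: 7 ≥ 6). Player 1 gets 7.
(III, γ) is a pure NE (Player 1: 5 ≥ 3; Player 2: 9 ≥ 5). Player 1 gets 5.
Every other cell has a profitable deviation for at least one player. Highest of {7, 5} is 7.

7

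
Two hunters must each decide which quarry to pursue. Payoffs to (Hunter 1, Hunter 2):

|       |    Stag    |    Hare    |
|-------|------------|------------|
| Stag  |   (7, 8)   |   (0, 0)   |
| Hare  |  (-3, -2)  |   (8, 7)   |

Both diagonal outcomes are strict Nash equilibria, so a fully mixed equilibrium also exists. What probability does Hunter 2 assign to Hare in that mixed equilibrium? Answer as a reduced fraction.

5/9

Hunter 2's mix q on Stag must make Hunter 1 indifferent between Stag and Hare.
Hunter 1's payoff from Stag: 7q + 0(1−q). From Hare: (-3)q + 8(1−q).
Set equal: 10q = 8(1−q) → q = 8/18 = 4/9.
Probability on Hare is 1 − 4/9 = 5/9.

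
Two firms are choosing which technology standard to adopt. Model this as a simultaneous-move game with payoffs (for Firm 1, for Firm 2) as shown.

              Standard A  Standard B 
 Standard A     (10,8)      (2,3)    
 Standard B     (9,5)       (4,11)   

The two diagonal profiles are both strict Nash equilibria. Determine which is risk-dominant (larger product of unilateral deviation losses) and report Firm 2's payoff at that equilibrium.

At both Standard A: Firm 1 loses 10 − 9 = 1 by deviating; Firm 2 loses 8 − 3 = 5. Product = 1·5 = 5.
At both Standard B: Firm 1 loses 4 − 2 = 2 by deviating; Firm 2 loses 11 − 5 = 6. Product = 2·6 = 12.
12 > 5, so both Standard B is risk-dominant. Firm 2's payoff there is 11.

11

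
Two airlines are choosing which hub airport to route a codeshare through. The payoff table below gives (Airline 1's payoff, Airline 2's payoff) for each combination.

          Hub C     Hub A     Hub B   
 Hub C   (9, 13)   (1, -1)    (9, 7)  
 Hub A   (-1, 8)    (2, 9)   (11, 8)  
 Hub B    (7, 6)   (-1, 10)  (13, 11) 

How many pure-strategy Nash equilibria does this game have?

3

Both Hub C: Airline 1 gets 9 (best alternative 7); Airline 2 gets 13 (best alternative 7). Neither deviates — NE.
Both Hub A: Airline 1 gets 2 (best alternative 1); Airline 2 gets 9 (best alternative 8). Neither deviates — NE.
Both Hub B: Airline 1 gets 13 (best alternative 11); Airline 2 gets 11 (best alternative 10). Neither deviates — NE.
(Hub B, Hub A) is not a NE: Airline 1 would switch to Hub A (2 > -1).
No other cell survives both best-response checks, so there are 3 pure NE.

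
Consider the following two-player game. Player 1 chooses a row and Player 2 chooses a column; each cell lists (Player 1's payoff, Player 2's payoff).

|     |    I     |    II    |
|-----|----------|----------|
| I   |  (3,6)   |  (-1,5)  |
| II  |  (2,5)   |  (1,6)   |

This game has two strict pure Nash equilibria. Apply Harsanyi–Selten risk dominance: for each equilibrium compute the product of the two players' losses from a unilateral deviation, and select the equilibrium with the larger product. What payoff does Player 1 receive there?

1

At both I: Player 1 loses 3 − 2 = 1 by deviating; Player 2 loses 6 − 5 = 1. Product = 1·1 = 1.
At both II: Player 1 loses 1 − (-1) = 2 by deviating; Player 2 loses 6 − 5 = 1. Product = 2·1 = 2.
2 > 1, so both II is risk-dominant. Player 1's payoff there is 1.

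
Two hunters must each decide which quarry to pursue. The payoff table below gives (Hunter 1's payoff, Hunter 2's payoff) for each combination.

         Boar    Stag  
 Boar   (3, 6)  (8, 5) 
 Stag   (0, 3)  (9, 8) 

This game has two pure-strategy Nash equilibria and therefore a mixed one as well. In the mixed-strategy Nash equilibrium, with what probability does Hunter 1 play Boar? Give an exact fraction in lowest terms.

Hunter 1's mix p on Boar must make Hunter 2 indifferent between Boar and Stag.
Hunter 2's payoff from Boar: 6p + 3(1−p). From Stag: 5p + 8(1−p).
Set equal: 1p = 5(1−p) → p = 5/6.

5/6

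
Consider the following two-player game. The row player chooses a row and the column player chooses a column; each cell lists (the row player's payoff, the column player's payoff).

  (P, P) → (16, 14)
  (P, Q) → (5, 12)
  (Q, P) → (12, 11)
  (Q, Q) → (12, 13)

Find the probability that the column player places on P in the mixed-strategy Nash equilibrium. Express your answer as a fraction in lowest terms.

The column player's mix q on P must make the row player indifferent between P and Q.
The row player's payoff from P: 16q + 5(1−q). From Q: 12q + 12(1−q).
Set equal: 4q = 7(1−q) → q = 7/11.

7/11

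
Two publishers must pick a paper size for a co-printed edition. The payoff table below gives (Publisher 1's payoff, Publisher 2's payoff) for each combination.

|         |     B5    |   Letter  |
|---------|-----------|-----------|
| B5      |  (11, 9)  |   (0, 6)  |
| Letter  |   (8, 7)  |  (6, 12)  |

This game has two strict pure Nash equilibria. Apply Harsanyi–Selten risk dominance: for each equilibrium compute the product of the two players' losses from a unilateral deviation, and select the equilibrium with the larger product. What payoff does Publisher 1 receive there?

6

At both B5: Publisher 1 loses 11 − 8 = 3 by deviating; Publisher 2 loses 9 − 6 = 3. Product = 3·3 = 9.
At both Letter: Publisher 1 loses 6 − 0 = 6 by deviating; Publisher 2 loses 12 − 7 = 5. Product = 6·5 = 30.
30 > 9, so both Letter is risk-dominant. Publisher 1's payoff there is 6.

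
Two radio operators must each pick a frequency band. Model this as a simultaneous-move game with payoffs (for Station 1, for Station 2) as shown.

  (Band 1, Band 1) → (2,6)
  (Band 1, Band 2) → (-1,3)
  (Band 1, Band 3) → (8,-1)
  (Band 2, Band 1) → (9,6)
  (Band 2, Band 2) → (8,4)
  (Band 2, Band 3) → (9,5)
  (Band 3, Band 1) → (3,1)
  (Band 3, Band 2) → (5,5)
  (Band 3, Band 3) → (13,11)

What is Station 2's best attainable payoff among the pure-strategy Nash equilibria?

11

(Band 2, Band 1) is a pure NE (Station 1: 9 ≥ 3; Station 2: 6 ≥ 5). Station 2 gets 6.
Both Band 3 is a pure NE (Station 1: 13 ≥ 9; Station 2: 11 ≥ 5). Station 2 gets 11.
Every other cell has a profitable deviation for at least one player. Highest of {6, 11} is 11.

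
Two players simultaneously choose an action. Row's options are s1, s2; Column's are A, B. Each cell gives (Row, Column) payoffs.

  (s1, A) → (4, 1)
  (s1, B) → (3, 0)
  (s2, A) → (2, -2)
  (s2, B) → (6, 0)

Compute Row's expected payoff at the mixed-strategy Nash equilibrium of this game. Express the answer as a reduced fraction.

Column mixes with probability q on A, chosen so Row is indifferent: 4q + 3(1−q) = 2q + 6(1−q) gives q = 3/5.
Row's expected payoff (from either row, since indifferent) is 4·3/5 + 3·2/5 = 18/5.

18/5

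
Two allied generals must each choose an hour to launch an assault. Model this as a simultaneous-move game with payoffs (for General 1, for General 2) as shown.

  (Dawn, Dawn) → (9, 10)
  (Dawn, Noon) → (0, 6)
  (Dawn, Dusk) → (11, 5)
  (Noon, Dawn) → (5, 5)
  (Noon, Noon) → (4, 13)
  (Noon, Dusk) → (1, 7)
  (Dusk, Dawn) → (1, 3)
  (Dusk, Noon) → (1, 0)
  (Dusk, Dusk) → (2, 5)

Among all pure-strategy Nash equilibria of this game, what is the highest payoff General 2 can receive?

13

Both Dawn is a pure NE (General 1: 9 ≥ 5; General 2: 10 ≥ 6). General 2 gets 10.
Both Noon is a pure NE (General 1: 4 ≥ 1; General 2: 13 ≥ 7). General 2 gets 13.
Every other cell has a profitable deviation for at least one player. Highest of {10, 13} is 13.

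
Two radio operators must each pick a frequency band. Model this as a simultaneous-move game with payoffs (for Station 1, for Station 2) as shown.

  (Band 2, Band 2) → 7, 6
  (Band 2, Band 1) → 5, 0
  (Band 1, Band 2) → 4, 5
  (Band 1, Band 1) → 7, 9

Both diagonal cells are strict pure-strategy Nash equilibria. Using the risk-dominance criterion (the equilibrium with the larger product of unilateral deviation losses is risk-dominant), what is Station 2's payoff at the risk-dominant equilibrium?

6

At both Band 2: Station 1 loses 7 − 4 = 3 by deviating; Station 2 loses 6 − 0 = 6. Product = 3·6 = 18.
At both Band 1: Station 1 loses 7 − 5 = 2 by deviating; Station 2 loses 9 − 5 = 4. Product = 2·4 = 8.
18 > 8, so both Band 2 is risk-dominant. Station 2's payoff there is 6.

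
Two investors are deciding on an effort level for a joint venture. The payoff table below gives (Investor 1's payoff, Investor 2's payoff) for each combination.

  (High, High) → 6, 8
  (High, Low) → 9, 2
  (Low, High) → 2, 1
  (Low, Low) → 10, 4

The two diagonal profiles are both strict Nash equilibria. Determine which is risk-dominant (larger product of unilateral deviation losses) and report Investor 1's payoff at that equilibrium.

6

At both High: Investor 1 loses 6 − 2 = 4 by deviating; Investor 2 loses 8 − 2 = 6. Product = 4·6 = 24.
At both Low: Investor 1 loses 10 − 9 = 1 by deviating; Investor 2 loses 4 − 1 = 3. Product = 1·3 = 3.
24 > 3, so both High is risk-dominant. Investor 1's payoff there is 6.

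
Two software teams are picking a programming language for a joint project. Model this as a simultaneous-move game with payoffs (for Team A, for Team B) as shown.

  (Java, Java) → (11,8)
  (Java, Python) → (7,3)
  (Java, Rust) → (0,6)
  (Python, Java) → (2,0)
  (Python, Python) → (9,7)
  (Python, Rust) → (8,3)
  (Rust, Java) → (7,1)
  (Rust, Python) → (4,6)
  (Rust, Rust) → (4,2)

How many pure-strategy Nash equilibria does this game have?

Both Java: Team A gets 11 (best alternative 7); Team B gets 8 (best alternative 6). Neither deviates — NE.
Both Python: Team A gets 9 (best alternative 7); Team B gets 7 (best alternative 3). Neither deviates — NE.
Both Rust is not a NE: Team A would switch to Python (8 > 4).
No other cell survives both best-response checks, so there are 2 pure NE.

2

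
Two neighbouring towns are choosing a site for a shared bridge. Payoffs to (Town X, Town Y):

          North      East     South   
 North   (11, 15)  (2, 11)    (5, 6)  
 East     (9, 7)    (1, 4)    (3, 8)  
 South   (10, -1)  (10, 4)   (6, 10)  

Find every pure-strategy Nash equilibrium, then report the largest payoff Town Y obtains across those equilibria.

Both North is a pure NE (Town X: 11 ≥ 10; Town Y: 15 ≥ 11). Town Y gets 15.
Both South is a pure NE (Town X: 6 ≥ 5; Town Y: 10 ≥ 4). Town Y gets 10.
Every other cell has a profitable deviation for at least one player. Highest of {15, 10} is 15.

15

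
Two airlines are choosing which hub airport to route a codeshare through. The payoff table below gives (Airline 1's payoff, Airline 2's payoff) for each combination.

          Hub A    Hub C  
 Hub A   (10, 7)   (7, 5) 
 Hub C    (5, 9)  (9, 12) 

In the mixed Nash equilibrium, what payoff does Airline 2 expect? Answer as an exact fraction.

Airline 1 mixes with probability p on Hub A, chosen so Airline 2 is indifferent: 7p + 9(1−p) = 5p + 12(1−p) gives p = 3/5.
Airline 2's expected payoff is 7·3/5 + 9·2/5 = 39/5.

39/5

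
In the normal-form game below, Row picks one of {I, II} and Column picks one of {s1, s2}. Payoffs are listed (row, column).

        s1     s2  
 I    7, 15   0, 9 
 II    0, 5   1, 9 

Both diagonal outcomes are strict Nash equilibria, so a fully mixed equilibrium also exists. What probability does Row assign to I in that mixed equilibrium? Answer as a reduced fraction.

2/5

Row's mix p on I must make Column indifferent between s1 and s2.
Column's payoff from s1: 15p + 5(1−p). From s2: 9p + 9(1−p).
Set equal: 6p = 4(1−p) → p = 4/10 = 2/5.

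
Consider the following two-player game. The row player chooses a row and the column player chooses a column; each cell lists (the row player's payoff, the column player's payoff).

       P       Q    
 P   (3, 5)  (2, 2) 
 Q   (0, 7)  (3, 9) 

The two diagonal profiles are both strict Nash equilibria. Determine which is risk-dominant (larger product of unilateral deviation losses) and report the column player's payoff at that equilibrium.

5

At both P: the row player loses 3 − 0 = 3 by deviating; the column player loses 5 − 2 = 3. Product = 3·3 = 9.
At both Q: the row player loses 3 − 2 = 1 by deviating; the column player loses 9 − 7 = 2. Product = 1·2 = 2.
9 > 2, so both P is risk-dominant. The column player's payoff there is 5.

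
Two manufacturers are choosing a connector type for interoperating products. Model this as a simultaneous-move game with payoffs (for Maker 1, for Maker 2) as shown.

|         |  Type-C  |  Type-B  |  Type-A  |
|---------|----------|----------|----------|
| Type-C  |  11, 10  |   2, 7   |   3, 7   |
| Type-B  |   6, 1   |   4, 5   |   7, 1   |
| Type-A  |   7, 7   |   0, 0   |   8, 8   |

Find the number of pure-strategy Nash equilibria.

Both Type-C: Maker 1 gets 11 (best alternative 7); Maker 2 gets 10 (best alternative 7). Neither deviates — NE.
Both Type-B: Maker 1 gets 4 (best alternative 2); Maker 2 gets 5 (best alternative 1). Neither deviates — NE.
Both Type-A: Maker 1 gets 8 (best alternative 7); Maker 2 gets 8 (best alternative 7). Neither deviates — NE.
(Type-B, Type-A) is not a NE: Maker 1 would switch to Type-A (8 > 7).
No other cell survives both best-response checks, so there are 3 pure NE.

3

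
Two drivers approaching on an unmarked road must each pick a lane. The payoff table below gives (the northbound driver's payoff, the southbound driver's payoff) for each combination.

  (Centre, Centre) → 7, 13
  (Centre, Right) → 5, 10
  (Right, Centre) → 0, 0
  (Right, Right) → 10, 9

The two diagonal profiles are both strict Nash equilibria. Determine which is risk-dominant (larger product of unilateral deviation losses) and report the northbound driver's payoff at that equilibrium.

At both Centre: the northbound driver loses 7 − 0 = 7 by deviating; the southbound driver loses 13 − 10 = 3. Product = 7·3 = 21.
At both Right: the northbound driver loses 10 − 5 = 5 by deviating; the southbound driver loses 9 − 0 = 9. Product = 5·9 = 45.
45 > 21, so both Right is risk-dominant. The northbound driver's payoff there is 10.

10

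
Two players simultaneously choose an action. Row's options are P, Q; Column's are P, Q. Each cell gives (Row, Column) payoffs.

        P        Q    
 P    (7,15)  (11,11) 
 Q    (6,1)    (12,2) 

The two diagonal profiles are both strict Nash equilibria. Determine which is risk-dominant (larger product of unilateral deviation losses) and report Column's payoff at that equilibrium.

15

At both P: Row loses 7 − 6 = 1 by deviating; Column loses 15 − 11 = 4. Product = 1·4 = 4.
At both Q: Row loses 12 − 11 = 1 by deviating; Column loses 2 − 1 = 1. Product = 1·1 = 1.
4 > 1, so both P is risk-dominant. Column's payoff there is 15.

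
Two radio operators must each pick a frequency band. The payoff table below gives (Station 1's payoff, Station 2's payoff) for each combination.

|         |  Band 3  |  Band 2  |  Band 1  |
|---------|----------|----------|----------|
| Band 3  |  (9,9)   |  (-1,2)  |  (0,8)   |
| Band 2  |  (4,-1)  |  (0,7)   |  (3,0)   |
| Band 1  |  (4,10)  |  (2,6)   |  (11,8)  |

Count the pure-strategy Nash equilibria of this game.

Both Band 3: Station 1 gets 9 (best alternative 4); Station 2 gets 9 (best alternative 8). Neither deviates — NE.
Both Band 2 is not a NE: Station 1 would switch to Band 1 (2 > 0).
No other cell survives both best-response checks, so there is 1 pure NE.

1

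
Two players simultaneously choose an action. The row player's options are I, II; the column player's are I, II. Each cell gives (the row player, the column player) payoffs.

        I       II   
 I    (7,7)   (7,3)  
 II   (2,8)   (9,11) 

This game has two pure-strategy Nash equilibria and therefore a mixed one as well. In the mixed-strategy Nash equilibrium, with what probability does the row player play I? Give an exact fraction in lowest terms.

3/7

The row player's mix p on I must make the column player indifferent between I and II.
The column player's payoff from I: 7p + 8(1−p). From II: 3p + 11(1−p).
Set equal: 4p = 3(1−p) → p = 3/7.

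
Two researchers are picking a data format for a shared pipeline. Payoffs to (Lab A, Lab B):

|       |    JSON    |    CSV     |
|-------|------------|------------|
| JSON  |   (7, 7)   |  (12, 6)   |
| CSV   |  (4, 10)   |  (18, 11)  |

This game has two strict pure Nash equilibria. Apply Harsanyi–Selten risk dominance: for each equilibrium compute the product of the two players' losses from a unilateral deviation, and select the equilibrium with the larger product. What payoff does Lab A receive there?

18

At both JSON: Lab A loses 7 − 4 = 3 by deviating; Lab B loses 7 − 6 = 1. Product = 3·1 = 3.
At both CSV: Lab A loses 18 − 12 = 6 by deviating; Lab B loses 11 − 10 = 1. Product = 6·1 = 6.
6 > 3, so both CSV is risk-dominant. Lab A's payoff there is 18.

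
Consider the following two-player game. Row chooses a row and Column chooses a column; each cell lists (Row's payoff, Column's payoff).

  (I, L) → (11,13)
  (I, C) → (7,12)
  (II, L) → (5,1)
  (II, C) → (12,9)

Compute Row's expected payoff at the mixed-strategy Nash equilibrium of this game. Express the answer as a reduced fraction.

97/11

Column mixes with probability q on L, chosen so Row is indifferent: 11q + 7(1−q) = 5q + 12(1−q) gives q = 5/11.
Row's expected payoff (from either row, since indifferent) is 11·5/11 + 7·6/11 = 97/11.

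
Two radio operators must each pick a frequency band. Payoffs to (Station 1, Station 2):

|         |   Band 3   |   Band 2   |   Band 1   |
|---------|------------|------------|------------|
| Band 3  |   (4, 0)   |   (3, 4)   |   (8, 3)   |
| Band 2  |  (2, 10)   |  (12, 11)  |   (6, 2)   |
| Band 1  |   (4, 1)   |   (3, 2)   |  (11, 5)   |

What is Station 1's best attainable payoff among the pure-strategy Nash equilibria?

Both Band 2 is a pure NE (Station 1: 12 ≥ 3; Station 2: 11 ≥ 10). Station 1 gets 12.
Both Band 1 is a pure NE (Station 1: 11 ≥ 8; Station 2: 5 ≥ 2). Station 1 gets 11.
Every other cell has a profitable deviation for at least one player. Highest of {12, 11} is 12.

12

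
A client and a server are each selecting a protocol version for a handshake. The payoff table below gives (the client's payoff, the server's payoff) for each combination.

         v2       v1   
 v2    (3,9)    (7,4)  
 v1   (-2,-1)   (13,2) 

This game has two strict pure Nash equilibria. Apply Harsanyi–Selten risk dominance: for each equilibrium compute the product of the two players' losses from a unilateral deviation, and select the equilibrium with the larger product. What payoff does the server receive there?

9

At both v2: the client loses 3 − (-2) = 5 by deviating; the server loses 9 − 4 = 5. Product = 5·5 = 25.
At both v1: the client loses 13 − 7 = 6 by deviating; the server loses 2 − (-1) = 3. Product = 6·3 = 18.
25 > 18, so both v2 is risk-dominant. The server's payoff there is 9.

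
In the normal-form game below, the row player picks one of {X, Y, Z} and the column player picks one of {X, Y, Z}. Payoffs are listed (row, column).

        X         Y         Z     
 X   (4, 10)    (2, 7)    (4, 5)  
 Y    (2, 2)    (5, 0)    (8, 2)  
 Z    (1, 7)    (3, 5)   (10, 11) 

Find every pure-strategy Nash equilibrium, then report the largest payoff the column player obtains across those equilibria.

Both X is a pure NE (the row player: 4 ≥ 2; the column player: 10 ≥ 7). The column player gets 10.
Both Z is a pure NE (the row player: 10 ≥ 8; the column player: 11 ≥ 7). The column player gets 11.
Every other cell has a profitable deviation for at least one player. Highest of {10, 11} is 11.

11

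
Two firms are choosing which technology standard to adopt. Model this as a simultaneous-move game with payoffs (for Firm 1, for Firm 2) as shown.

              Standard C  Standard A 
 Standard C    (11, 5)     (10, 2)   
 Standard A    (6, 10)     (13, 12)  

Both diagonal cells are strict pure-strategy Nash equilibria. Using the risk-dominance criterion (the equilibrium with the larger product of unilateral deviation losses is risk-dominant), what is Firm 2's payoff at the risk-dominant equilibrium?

5

At both Standard C: Firm 1 loses 11 − 6 = 5 by deviating; Firm 2 loses 5 − 2 = 3. Product = 5·3 = 15.
At both Standard A: Firm 1 loses 13 − 10 = 3 by deviating; Firm 2 loses 12 − 10 = 2. Product = 3·2 = 6.
15 > 6, so both Standard C is risk-dominant. Firm 2's payoff there is 5.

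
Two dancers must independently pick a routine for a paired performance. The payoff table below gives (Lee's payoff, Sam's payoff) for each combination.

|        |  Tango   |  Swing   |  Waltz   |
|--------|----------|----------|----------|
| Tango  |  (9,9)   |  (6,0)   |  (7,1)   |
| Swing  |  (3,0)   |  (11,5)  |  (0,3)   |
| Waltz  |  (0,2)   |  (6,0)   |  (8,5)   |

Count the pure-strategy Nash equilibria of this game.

Both Tango: Lee gets 9 (best alternative 3); Sam gets 9 (best alternative 1). Neither deviates — NE.
Both Swing: Lee gets 11 (best alternative 6); Sam gets 5 (best alternative 3). Neither deviates — NE.
Both Waltz: Lee gets 8 (best alternative 7); Sam gets 5 (best alternative 2). Neither deviates — NE.
(Swing, Waltz) is not a NE: Lee would switch to Waltz (8 > 0).
No other cell survives both best-response checks, so there are 3 pure NE.

3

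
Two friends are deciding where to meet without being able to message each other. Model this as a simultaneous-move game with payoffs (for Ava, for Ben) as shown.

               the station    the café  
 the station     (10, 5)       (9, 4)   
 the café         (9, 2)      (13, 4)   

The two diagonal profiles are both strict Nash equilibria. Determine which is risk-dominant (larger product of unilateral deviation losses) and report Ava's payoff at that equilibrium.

At both the station: Ava loses 10 − 9 = 1 by deviating; Ben loses 5 − 4 = 1. Product = 1·1 = 1.
At both the café: Ava loses 13 − 9 = 4 by deviating; Ben loses 4 − 2 = 2. Product = 4·2 = 8.
8 > 1, so both the café is risk-dominant. Ava's payoff there is 13.

13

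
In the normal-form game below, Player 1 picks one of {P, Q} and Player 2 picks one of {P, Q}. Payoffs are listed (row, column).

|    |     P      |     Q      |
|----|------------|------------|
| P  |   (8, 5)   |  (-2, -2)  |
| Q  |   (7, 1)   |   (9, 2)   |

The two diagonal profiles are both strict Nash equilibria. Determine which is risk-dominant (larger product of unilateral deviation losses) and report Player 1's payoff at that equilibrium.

9

At both P: Player 1 loses 8 − 7 = 1 by deviating; Player 2 loses 5 − (-2) = 7. Product = 1·7 = 7.
At both Q: Player 1 loses 9 − (-2) = 11 by deviating; Player 2 loses 2 − 1 = 1. Product = 11·1 = 11.
11 > 7, so both Q is risk-dominant. Player 1's payoff there is 9.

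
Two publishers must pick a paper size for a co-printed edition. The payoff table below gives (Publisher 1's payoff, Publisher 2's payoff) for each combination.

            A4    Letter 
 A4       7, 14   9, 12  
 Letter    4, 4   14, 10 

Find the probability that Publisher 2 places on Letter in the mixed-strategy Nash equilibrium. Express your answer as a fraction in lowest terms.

Publisher 2's mix q on A4 must make Publisher 1 indifferent between A4 and Letter.
Publisher 1's payoff from A4: 7q + 9(1−q). From Letter: 4q + 14(1−q).
Set equal: 3q = 5(1−q) → q = 5/8.
Probability on Letter is 1 − 5/8 = 3/8.

3/8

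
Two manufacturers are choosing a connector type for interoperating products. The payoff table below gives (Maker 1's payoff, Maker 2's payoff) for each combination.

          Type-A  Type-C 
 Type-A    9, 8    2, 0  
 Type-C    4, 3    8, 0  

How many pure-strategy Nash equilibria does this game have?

1

Both Type-A: Maker 1 gets 9 (best alternative 4); Maker 2 gets 8 (best alternative 0). Neither deviates — NE.
Both Type-C is not a NE: Maker 2 would switch to Type-A (3 > 0).
No other cell survives both best-response checks, so there is 1 pure NE.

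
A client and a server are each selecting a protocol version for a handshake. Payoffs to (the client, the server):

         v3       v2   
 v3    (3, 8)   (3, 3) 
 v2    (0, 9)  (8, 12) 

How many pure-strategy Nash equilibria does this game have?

Both v3: the client gets 3 (best alternative 0); the server gets 8 (best alternative 3). Neither deviates — NE.
Both v2: the client gets 8 (best alternative 3); the server gets 12 (best alternative 9). Neither deviates — NE.
(v3, v2) is not a NE: the client would switch to v2 (8 > 3).
No other cell survives both best-response checks, so there are 2 pure NE.

2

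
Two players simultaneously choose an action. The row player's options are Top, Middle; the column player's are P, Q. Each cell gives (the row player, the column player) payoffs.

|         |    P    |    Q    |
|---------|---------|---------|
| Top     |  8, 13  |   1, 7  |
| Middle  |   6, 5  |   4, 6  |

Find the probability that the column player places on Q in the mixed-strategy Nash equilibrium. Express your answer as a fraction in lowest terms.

The column player's mix q on P must make the row player indifferent between Top and Middle.
The row player's payoff from Top: 8q + 1(1−q). From Middle: 6q + 4(1−q).
Set equal: 2q = 3(1−q) → q = 3/5.
Probability on Q is 1 − 3/5 = 2/5.

2/5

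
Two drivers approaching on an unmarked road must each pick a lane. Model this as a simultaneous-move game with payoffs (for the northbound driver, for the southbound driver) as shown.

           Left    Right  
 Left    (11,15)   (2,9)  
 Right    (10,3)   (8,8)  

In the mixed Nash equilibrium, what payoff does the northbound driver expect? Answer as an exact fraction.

68/7

The southbound driver mixes with probability q on Left, chosen so the northbound driver is indifferent: 11q + 2(1−q) = 10q + 8(1−q) gives q = 6/7.
The northbound driver's expected payoff (from either row, since indifferent) is 11·6/7 + 2·1/7 = 68/7.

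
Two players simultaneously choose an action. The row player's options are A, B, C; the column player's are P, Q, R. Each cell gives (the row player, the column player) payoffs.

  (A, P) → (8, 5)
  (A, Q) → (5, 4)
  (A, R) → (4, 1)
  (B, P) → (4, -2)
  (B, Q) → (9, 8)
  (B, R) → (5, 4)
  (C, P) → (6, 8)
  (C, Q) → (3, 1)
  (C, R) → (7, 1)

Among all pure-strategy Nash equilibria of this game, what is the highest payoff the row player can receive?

9

(A, P) is a pure NE (the row player: 8 ≥ 6; the column player: 5 ≥ 4). The row player gets 8.
(B, Q) is a pure NE (the row player: 9 ≥ 5; the column player: 8 ≥ 4). The row player gets 9.
Every other cell has a profitable deviation for at least one player. Highest of {8, 9} is 9.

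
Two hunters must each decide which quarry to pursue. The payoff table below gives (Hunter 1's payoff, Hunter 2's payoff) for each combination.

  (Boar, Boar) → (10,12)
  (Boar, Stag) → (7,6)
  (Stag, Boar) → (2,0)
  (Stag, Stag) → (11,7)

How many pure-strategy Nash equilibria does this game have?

Both Boar: Hunter 1 gets 10 (best alternative 2); Hunter 2 gets 12 (best alternative 6). Neither deviates — NE.
Both Stag: Hunter 1 gets 11 (best alternative 7); Hunter 2 gets 7 (best alternative 0). Neither deviates — NE.
(Stag, Boar) is not a NE: Hunter 1 would switch to Boar (10 > 2).
No other cell survives both best-response checks, so there are 2 pure NE.

2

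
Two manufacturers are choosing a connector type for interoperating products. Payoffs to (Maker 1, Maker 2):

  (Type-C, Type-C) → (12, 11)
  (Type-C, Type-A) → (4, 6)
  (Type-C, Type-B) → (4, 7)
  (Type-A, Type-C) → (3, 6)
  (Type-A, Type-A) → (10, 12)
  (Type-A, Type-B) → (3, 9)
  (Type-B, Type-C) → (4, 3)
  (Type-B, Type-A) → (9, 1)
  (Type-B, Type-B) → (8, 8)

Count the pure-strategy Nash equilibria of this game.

3

Both Type-C: Maker 1 gets 12 (best alternative 4); Maker 2 gets 11 (best alternative 7). Neither deviates — NE.
Both Type-A: Maker 1 gets 10 (best alternative 9); Maker 2 gets 12 (best alternative 9). Neither deviates — NE.
Both Type-B: Maker 1 gets 8 (best alternative 4); Maker 2 gets 8 (best alternative 3). Neither deviates — NE.
(Type-A, Type-C) is not a NE: Maker 1 would switch to Type-C (12 > 3).
No other cell survives both best-response checks, so there are 3 pure NE.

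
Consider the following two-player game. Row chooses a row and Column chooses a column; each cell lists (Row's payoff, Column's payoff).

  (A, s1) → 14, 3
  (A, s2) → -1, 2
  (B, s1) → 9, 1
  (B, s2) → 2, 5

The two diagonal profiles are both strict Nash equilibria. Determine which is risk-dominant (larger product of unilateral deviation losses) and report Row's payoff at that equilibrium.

2

At (A, s1): Row loses 14 − 9 = 5 by deviating; Column loses 3 − 2 = 1. Product = 5·1 = 5.
At (B, s2): Row loses 2 − (-1) = 3 by deviating; Column loses 5 − 1 = 4. Product = 3·4 = 12.
12 > 5, so (B, s2) is risk-dominant. Row's payoff there is 2.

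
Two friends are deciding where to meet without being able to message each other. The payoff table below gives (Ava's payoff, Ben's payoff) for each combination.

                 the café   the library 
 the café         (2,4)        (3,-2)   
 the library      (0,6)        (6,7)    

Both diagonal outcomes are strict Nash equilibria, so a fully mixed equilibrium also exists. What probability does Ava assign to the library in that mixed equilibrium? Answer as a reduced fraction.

6/7

Ava's mix p on the café must make Ben indifferent between the café and the library.
Ben's payoff from the café: 4p + 6(1−p). From the library: (-2)p + 7(1−p).
Set equal: 6p = 1(1−p) → p = 1/7.
Probability on the library is 1 − 1/7 = 6/7.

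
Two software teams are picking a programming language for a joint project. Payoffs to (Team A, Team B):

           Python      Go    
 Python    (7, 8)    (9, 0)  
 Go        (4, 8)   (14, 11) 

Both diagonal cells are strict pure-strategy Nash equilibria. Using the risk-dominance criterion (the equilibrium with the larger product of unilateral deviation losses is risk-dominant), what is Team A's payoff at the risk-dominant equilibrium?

At both Python: Team A loses 7 − 4 = 3 by deviating; Team B loses 8 − 0 = 8. Product = 3·8 = 24.
At both Go: Team A loses 14 − 9 = 5 by deviating; Team B loses 11 − 8 = 3. Product = 5·3 = 15.
24 > 15, so both Python is risk-dominant. Team A's payoff there is 7.

7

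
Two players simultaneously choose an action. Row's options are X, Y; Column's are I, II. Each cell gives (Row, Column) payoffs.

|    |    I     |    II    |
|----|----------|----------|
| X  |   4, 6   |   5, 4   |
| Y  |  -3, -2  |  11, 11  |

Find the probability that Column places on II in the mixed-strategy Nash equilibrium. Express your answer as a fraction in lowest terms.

Column's mix q on I must make Row indifferent between X and Y.
Row's payoff from X: 4q + 5(1−q). From Y: (-3)q + 11(1−q).
Set equal: 7q = 6(1−q) → q = 6/13.
Probability on II is 1 − 6/13 = 7/13.

7/13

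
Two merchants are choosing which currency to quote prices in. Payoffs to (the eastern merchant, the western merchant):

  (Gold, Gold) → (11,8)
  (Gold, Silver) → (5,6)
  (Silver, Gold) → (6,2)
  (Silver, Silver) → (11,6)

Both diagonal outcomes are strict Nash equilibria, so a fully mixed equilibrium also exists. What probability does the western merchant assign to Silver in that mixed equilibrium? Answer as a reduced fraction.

The western merchant's mix q on Gold must make the eastern merchant indifferent between Gold and Silver.
The eastern merchant's payoff from Gold: 11q + 5(1−q). From Silver: 6q + 11(1−q).
Set equal: 5q = 6(1−q) → q = 6/11.
Probability on Silver is 1 − 6/11 = 5/11.

5/11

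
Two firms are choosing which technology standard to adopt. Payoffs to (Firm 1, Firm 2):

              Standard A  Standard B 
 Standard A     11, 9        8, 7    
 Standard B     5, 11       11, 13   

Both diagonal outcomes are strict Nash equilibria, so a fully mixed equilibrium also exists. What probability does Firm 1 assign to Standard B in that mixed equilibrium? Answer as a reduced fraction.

1/2

Firm 1's mix p on Standard A must make Firm 2 indifferent between Standard A and Standard B.
Firm 2's payoff from Standard A: 9p + 11(1−p). From Standard B: 7p + 13(1−p).
Set equal: 2p = 2(1−p) → p = 2/4 = 1/2.
Probability on Standard B is 1 − 1/2 = 1/2.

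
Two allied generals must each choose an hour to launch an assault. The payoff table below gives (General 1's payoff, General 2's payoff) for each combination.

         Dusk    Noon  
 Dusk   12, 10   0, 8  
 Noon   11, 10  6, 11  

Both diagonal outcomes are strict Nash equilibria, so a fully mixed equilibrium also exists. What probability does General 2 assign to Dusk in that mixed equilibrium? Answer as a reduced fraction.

6/7

General 2's mix q on Dusk must make General 1 indifferent between Dusk and Noon.
General 1's payoff from Dusk: 12q + 0(1−q). From Noon: 11q + 6(1−q).
Set equal: 1q = 6(1−q) → q = 6/7.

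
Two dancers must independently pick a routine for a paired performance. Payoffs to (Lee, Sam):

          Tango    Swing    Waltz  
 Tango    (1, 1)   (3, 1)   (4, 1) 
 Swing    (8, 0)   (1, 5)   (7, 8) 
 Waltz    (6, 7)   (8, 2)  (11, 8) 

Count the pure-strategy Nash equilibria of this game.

1

Both Waltz: Lee gets 11 (best alternative 7); Sam gets 8 (best alternative 7). Neither deviates — NE.
Both Tango is not a NE: Lee would switch to Swing (8 > 1).
No other cell survives both best-response checks, so there is 1 pure NE.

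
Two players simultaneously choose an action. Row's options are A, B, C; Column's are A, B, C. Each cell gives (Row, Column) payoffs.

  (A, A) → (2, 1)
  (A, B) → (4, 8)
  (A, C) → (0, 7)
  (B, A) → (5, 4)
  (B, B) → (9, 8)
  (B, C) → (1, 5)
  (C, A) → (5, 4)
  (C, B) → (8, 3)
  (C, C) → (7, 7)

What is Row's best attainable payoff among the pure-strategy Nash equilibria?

Both B is a pure NE (Row: 9 ≥ 8; Column: 8 ≥ 5). Row gets 9.
Both C is a pure NE (Row: 7 ≥ 1; Column: 7 ≥ 4). Row gets 7.
Every other cell has a profitable deviation for at least one player. Highest of {9, 7} is 9.

9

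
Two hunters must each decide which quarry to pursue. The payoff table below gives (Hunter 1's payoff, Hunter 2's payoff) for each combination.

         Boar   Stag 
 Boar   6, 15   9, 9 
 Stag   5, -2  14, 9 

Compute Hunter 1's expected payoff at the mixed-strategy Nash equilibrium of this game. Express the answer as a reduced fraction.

13/2

Hunter 2 mixes with probability q on Boar, chosen so Hunter 1 is indifferent: 6q + 9(1−q) = 5q + 14(1−q) gives q = 5/6.
Hunter 1's expected payoff (from either row, since indifferent) is 6·5/6 + 9·1/6 = 13/2.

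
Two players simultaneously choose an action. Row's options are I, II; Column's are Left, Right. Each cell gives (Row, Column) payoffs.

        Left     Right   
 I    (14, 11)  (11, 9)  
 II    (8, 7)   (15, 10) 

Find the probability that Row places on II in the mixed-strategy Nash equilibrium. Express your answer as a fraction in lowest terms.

Row's mix p on I must make Column indifferent between Left and Right.
Column's payoff from Left: 11p + 7(1−p). From Right: 9p + 10(1−p).
Set equal: 2p = 3(1−p) → p = 3/5.
Probability on II is 1 − 3/5 = 2/5.

2/5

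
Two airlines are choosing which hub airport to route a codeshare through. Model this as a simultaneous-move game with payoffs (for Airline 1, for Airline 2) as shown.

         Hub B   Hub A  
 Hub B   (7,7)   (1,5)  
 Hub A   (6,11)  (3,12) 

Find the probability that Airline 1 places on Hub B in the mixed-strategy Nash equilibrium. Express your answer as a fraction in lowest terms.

1/3

Airline 1's mix p on Hub B must make Airline 2 indifferent between Hub B and Hub A.
Airline 2's payoff from Hub B: 7p + 11(1−p). From Hub A: 5p + 12(1−p).
Set equal: 2p = 1(1−p) → p = 1/3.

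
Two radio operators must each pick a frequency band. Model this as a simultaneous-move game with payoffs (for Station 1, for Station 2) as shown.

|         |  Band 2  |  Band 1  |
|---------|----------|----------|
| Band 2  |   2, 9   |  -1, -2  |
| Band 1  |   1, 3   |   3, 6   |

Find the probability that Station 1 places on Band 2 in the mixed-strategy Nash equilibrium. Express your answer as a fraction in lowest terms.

3/14

Station 1's mix p on Band 2 must make Station 2 indifferent between Band 2 and Band 1.
Station 2's payoff from Band 2: 9p + 3(1−p). From Band 1: (-2)p + 6(1−p).
Set equal: 11p = 3(1−p) → p = 3/14.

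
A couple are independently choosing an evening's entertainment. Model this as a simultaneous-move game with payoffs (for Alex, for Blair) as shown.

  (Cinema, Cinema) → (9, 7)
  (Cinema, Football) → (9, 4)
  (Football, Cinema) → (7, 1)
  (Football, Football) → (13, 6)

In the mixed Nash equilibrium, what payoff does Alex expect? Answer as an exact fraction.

Blair mixes with probability q on Cinema, chosen so Alex is indifferent: 9q + 9(1−q) = 7q + 13(1−q) gives q = 2/3.
Alex's expected payoff (from either row, since indifferent) is 9·2/3 + 9·1/3 = 9.

9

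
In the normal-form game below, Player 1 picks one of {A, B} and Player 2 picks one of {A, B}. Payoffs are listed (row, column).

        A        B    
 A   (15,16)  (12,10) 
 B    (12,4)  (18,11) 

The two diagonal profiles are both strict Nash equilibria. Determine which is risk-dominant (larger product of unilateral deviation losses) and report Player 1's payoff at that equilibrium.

At both A: Player 1 loses 15 − 12 = 3 by deviating; Player 2 loses 16 − 10 = 6. Product = 3·6 = 18.
At both B: Player 1 loses 18 − 12 = 6 by deviating; Player 2 loses 11 − 4 = 7. Product = 6·7 = 42.
42 > 18, so both B is risk-dominant. Player 1's payoff there is 18.

18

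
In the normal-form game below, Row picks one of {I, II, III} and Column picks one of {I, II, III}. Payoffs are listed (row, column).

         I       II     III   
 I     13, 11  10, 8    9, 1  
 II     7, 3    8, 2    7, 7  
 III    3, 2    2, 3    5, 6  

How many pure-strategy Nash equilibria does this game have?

Both I: Row gets 13 (best alternative 7); Column gets 11 (best alternative 8). Neither deviates — NE.
Both III is not a NE: Row would switch to I (9 > 5).
No other cell survives both best-response checks, so there is 1 pure NE.

1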